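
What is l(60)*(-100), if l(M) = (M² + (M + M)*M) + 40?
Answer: -1084000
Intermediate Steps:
l(M) = 40 + 3*M² (l(M) = (M² + (2*M)*M) + 40 = (M² + 2*M²) + 40 = 3*M² + 40 = 40 + 3*M²)
l(60)*(-100) = (40 + 3*60²)*(-100) = (40 + 3*3600)*(-100) = (40 + 10800)*(-100) = 10840*(-100) = -1084000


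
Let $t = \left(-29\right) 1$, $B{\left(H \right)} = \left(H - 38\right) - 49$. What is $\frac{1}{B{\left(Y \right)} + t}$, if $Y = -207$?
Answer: $- \frac{1}{323} \approx -0.003096$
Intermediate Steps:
$B{\left(H \right)} = -87 + H$ ($B{\left(H \right)} = \left(-38 + H\right) - 49 = -87 + H$)
$t = -29$
$\frac{1}{B{\left(Y \right)} + t} = \frac{1}{\left(-87 - 207\right) - 29} = \frac{1}{-294 - 29} = \frac{1}{-323} = - \frac{1}{323}$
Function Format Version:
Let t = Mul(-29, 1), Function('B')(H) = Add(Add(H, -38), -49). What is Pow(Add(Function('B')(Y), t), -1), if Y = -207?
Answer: Rational(-1, 323) ≈ -0.0030960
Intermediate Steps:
Function('B')(H) = Add(-87, H) (Function('B')(H) = Add(Add(-38, H), -49) = Add(-87, H))
t = -29
Pow(Add(Function('B')(Y), t), -1) = Pow(Add(Add(-87, -207), -29), -1) = Pow(Add(-294, -29), -1) = Pow(-323, -1) = Rational(-1, 323)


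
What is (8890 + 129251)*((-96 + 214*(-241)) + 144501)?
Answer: 12823767171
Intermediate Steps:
(8890 + 129251)*((-96 + 214*(-241)) + 144501) = 138141*((-96 - 51574) + 144501) = 138141*(-51670 + 144501) = 138141*92831 = 12823767171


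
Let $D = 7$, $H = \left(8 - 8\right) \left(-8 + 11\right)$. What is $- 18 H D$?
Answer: $0$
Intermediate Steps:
$H = 0$ ($H = 0 \cdot 3 = 0$)
$- 18 H D = \left(-18\right) 0 \cdot 7 = 0 \cdot 7 = 0$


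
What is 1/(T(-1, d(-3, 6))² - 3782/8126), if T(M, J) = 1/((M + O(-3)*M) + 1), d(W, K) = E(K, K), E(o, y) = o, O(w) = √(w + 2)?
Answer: -4063/5954 ≈ -0.68240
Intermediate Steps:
O(w) = √(2 + w)
d(W, K) = K
T(M, J) = 1/(1 + M + I*M) (T(M, J) = 1/((M + √(2 - 3)*M) + 1) = 1/((M + √(-1)*M) + 1) = 1/((M + I*M) + 1) = 1/(1 + M + I*M))
1/(T(-1, d(-3, 6))² - 3782/8126) = 1/((1/(1 - 1 + I*(-1)))² - 3782/8126) = 1/((1/(1 - 1 - I))² - 3782*1/8126) = 1/((1/(-I))² - 1891/4063) = 1/(I² - 1891/4063) = 1/(-1 - 1891/4063) = 1/(-5954/4063) = -4063/5954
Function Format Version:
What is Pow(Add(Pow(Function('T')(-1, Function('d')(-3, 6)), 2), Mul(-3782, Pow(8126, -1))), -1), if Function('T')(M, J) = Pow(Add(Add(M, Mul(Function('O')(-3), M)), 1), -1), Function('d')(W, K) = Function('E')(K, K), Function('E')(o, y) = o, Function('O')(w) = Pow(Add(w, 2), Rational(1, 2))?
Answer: Rational(-4063, 5954) ≈ -0.68240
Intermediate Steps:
Function('O')(w) = Pow(Add(2, w), Rational(1, 2))
Function('d')(W, K) = K
Function('T')(M, J) = Pow(Add(1, M, Mul(I, M)), -1) (Function('T')(M, J) = Pow(Add(Add(M, Mul(Pow(Add(2, -3), Rational(1, 2)), M)), 1), -1) = Pow(Add(Add(M, Mul(Pow(-1, Rational(1, 2)), M)), 1), -1) = Pow(Add(Add(M, Mul(I, M)), 1), -1) = Pow(Add(1, M, Mul(I, M)), -1))
Pow(Add(Pow(Function('T')(-1, Function('d')(-3, 6)), 2), Mul(-3782, Pow(8126, -1))), -1) = Pow(Add(Pow(Pow(Add(1, -1, Mul(I, -1)), -1), 2), Mul(-3782, Pow(8126, -1))), -1) = Pow(Add(Pow(Pow(Add(1, -1, Mul(-1, I)), -1), 2), Mul(-3782, Rational(1, 8126))), -1) = Pow(Add(Pow(Pow(Mul(-1, I), -1), 2), Rational(-1891, 4063)), -1) = Pow(Add(Pow(I, 2), Rational(-1891, 4063)), -1) = Pow(Add(-1, Rational(-1891, 4063)), -1) = Pow(Rational(-5954, 4063), -1) = Rational(-4063, 5954)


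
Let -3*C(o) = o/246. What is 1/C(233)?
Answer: -738/233 ≈ -3.1674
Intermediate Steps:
C(o) = -o/738 (C(o) = -o/(3*246) = -o/738)
1/C(233) = 1/(-1/738*233) = 1/(-233/738) = -738/233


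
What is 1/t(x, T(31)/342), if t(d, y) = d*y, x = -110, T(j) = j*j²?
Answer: -171/1638505 ≈ -0.00010436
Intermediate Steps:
T(j) = j³
1/t(x, T(31)/342) = 1/(-110*31³/342) = 1/(-3277010/342) = 1/(-110*29791/342) = 1/(-1638505/171) = -171/1638505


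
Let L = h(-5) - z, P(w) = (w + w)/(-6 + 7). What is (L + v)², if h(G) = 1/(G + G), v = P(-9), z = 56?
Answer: 549081/100 ≈ 5490.8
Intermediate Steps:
P(w) = 2*w (P(w) = (2*w)/1 = (2*w)*1 = 2*w)
v = -18 (v = 2*(-9) = -18)
h(G) = 1/(2*G)
L = -561/10 (L = (½)/(-5) - 1*56 = (½)*(-⅕) - 56 = -⅒ - 56 = -561/10 ≈ -56.100)
(L + v)² = (-561/10 - 18)² = (-741/10)² = 549081/100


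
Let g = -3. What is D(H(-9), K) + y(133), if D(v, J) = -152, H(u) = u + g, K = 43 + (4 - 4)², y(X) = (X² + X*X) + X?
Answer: 35359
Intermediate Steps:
y(X) = X + 2*X² (y(X) = (X² + X²) + X = 2*X² + X = X + 2*X²)
K = 43 (K = 43 + 0² = 43 + 0 = 43)
H(u) = -3 + u (H(u) = u - 3 = -3 + u)
D(H(-9), K) + y(133) = -152 + 133*(1 + 2*133) = -152 + 133*(1 + 266) = -152 + 133*267 = -152 + 35511 = 35359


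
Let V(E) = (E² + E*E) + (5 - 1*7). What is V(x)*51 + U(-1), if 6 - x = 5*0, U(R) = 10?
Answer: 3580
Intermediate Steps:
x = 6 (x = 6 - 5*0 = 6 - 1*0 = 6 + 0 = 6)
V(E) = -2 + 2*E² (V(E) = (E² + E²) + (5 - 7) = 2*E² - 2 = -2 + 2*E²)
V(x)*51 + U(-1) = (-2 + 2*6²)*51 + 10 = (-2 + 2*36)*51 + 10 = (-2 + 72)*51 + 10 = 70*51 + 10 = 3570 + 10 = 3580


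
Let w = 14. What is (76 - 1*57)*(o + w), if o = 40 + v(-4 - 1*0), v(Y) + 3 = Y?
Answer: 893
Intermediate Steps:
v(Y) = -3 + Y
o = 33 (o = 40 + (-3 + (-4 - 1*0)) = 40 + (-3 + (-4 + 0)) = 40 + (-3 - 4) = 40 - 7 = 33)
(76 - 1*57)*(o + w) = (76 - 1*57)*(33 + 14) = (76 - 57)*47 = 19*47 = 893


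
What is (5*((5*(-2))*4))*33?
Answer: -6600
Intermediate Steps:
(5*((5*(-2))*4))*33 = (5*(-10*4))*33 = (5*(-40))*33 = -200*33 = -6600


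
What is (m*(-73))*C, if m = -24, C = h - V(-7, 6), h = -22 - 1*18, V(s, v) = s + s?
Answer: -45552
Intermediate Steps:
V(s, v) = 2*s
h = -40 (h = -22 - 18 = -40)
C = -26 (C = -40 - 2*(-7) = -40 - 1*(-14) = -40 + 14 = -26)
(m*(-73))*C = -24*(-73)*(-26) = 1752*(-26) = -45552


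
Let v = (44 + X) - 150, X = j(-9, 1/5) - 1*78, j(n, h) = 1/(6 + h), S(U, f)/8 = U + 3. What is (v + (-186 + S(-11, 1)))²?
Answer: 180875601/961 ≈ 1.8822e+5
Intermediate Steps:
S(U, f) = 24 + 8*U (S(U, f) = 8*(U + 3) = 8*(3 + U) = 24 + 8*U)
X = -2413/31 (X = 1/(6 + 1/5) - 1*78 = 1/(6 + ⅕) - 78 = 1/(31/5) - 78 = 5/31 - 78 = -2413/31 ≈ -77.839)
v = -5699/31 (v = (44 - 2413/31) - 150 = -1049/31 - 150 = -5699/31 ≈ -183.84)
(v + (-186 + S(-11, 1)))² = (-5699/31 + (-186 + (24 + 8*(-11))))² = (-5699/31 + (-186 + (24 - 88)))² = (-5699/31 + (-186 - 64))² = (-5699/31 - 250)² = (-13449/31)² = 180875601/961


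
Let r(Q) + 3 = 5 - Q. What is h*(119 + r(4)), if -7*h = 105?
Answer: -1755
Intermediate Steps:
h = -15 (h = -1/7*105 = -15)
r(Q) = 2 - Q (r(Q) = -3 + (5 - Q) = 2 - Q)
h*(119 + r(4)) = -15*(119 + (2 - 1*4)) = -15*(119 + (2 - 4)) = -15*(119 - 2) = -15*117 = -1755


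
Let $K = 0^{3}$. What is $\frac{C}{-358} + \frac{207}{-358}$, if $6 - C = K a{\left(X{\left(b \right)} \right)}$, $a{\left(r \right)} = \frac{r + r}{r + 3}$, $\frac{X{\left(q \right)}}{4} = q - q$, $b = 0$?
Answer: $- \frac{213}{358} \approx -0.59497$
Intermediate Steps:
$X{\left(q \right)} = 0$ ($X{\left(q \right)} = 4 \left(q - q\right) = 4 \cdot 0 = 0$)
$K = 0$
$a{\left(r \right)} = \frac{2 r}{3 + r}$
$C = 6$ ($C = 6 - 0 \cdot 2 \cdot 0 \frac{1}{3 + 0} = 6 - 0 \cdot 2 \cdot 0 \cdot \frac{1}{3} = 6 - 0 \cdot 0 = 6 - 0 = 6 + 0 = 6$)
$\frac{C}{-358} + \frac{207}{-358} = \frac{6}{-358} + \frac{207}{-358} = 6 \left(- \frac{1}{358}\right) + 207 \left(- \frac{1}{358}\right) = - \frac{3}{179} - \frac{207}{358} = - \frac{213}{358}$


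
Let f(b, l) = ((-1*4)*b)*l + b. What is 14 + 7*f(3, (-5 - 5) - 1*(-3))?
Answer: 623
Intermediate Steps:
f(b, l) = b - 4*b*l (f(b, l) = (-4*b)*l + b = -4*b*l + b = b - 4*b*l)
14 + 7*f(3, (-5 - 5) - 1*(-3)) = 14 + 7*(3*(1 - 4*((-5 - 5) - 1*(-3)))) = 14 + 7*(3*(1 - 4*(-10 + 3))) = 14 + 7*(3*(1 - 4*(-7))) = 14 + 7*(3*(1 + 28)) = 14 + 7*(3*29) = 14 + 7*87 = 14 + 609 = 623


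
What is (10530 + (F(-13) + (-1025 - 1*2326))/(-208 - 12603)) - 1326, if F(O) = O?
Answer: 117915808/12811 ≈ 9204.3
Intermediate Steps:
(10530 + (F(-13) + (-1025 - 1*2326))/(-208 - 12603)) - 1326 = (10530 + (-13 + (-1025 - 1*2326))/(-208 - 12603)) - 1326 = (10530 + (-13 + (-1025 - 2326))/(-12811)) - 1326 = (10530 + (-13 - 3351)*(-1/12811)) - 1326 = (10530 - 3364*(-1/12811)) - 1326 = (10530 + 3364/12811) - 1326 = 134903194/12811 - 1326 = 117915808/12811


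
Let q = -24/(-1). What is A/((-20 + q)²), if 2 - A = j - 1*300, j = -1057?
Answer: 1359/16 ≈ 84.938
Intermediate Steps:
q = 24 (q = -24*(-1) = 24)
A = 1359 (A = 2 - (-1057 - 1*300) = 2 - (-1057 - 300) = 2 - 1*(-1357) = 2 + 1357 = 1359)
A/((-20 + q)²) = 1359/((-20 + 24)²) = 1359/(4²) = 1359/16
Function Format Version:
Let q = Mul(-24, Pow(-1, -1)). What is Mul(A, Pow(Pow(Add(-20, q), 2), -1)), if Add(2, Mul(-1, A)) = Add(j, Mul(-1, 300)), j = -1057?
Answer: Rational(1359, 16) ≈ 84.938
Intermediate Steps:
q = 24 (q = Mul(-24, -1) = 24)
A = 1359 (A = Add(2, Mul(-1, Add(-1057, Mul(-1, 300)))) = Add(2, Mul(-1, Add(-1057, -300))) = Add(2, Mul(-1, -1357)) = Add(2, 1357) = 1359)
Mul(A, Pow(Pow(Add(-20, q), 2), -1)) = Mul(1359, Pow(Pow(Add(-20, 24), 2), -1)) = Mul(1359, Pow(Pow(4, 2), -1)) = Mul(1359, Pow(16, -1)) = Mul(1359, Rational(1, 16)) = Rational(1359, 16)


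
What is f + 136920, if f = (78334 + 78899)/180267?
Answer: 8227438291/60089 ≈ 1.3692e+5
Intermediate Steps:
f = 52411/60089 (f = 157233*(1/180267) = 52411/60089 ≈ 0.87222)
f + 136920 = 52411/60089 + 136920 = 8227438291/60089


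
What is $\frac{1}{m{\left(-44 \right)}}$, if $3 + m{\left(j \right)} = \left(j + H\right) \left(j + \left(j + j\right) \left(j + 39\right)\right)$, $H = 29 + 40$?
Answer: $\frac{1}{9897} \approx 0.00010104$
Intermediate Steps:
$H = 69$
$m{\left(j \right)} = -3 + \left(69 + j\right) \left(j + 2 j \left(39 + j\right)\right)$ ($m{\left(j \right)} = -3 + \left(j + 69\right) \left(j + \left(j + j\right) \left(j + 39\right)\right) = -3 + \left(69 + j\right) \left(j + 2 j \left(39 + j\right)\right)$)
$\frac{1}{m{\left(-44 \right)}} = \frac{1}{-3 + 2 \left(-44\right)^{3} + 217 \left(-44\right)^{2} + 5451 \left(-44\right)} = \frac{1}{-3 + 2 \left(-85184\right) + 217 \cdot 1936 - 239844} = \frac{1}{-3 - 170368 + 420112 - 239844} = \frac{1}{9897}$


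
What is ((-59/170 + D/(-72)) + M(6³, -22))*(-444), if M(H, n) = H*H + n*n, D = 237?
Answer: -3557852549/170 ≈ -2.0929e+7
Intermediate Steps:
M(H, n) = H² + n²
((-59/170 + D/(-72)) + M(6³, -22))*(-444) = ((-59/170 + 237/(-72)) + ((6³)² + (-22)²))*(-444) = ((-59*1/170 + 237*(-1/72)) + (216² + 484))*(-444) = ((-59/170 - 79/24) + (46656 + 484))*(-444) = (-7423/2040 + 47140)*(-444) = (96158177/2040)*(-444) = -3557852549/170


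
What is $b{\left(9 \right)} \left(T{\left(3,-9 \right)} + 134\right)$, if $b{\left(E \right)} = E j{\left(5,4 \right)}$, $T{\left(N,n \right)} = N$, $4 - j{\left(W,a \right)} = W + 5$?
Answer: $-7398$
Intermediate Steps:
$j{\left(W,a \right)} = -1 - W$ ($j{\left(W,a \right)} = 4 - \left(W + 5\right) = 4 - \left(5 + W\right) = -1 - W$)
$b{\left(E \right)} = - 6 E$ ($b{\left(E \right)} = E \left(-1 - 5\right) = E \left(-6\right) = - 6 E$)
$b{\left(9 \right)} \left(T{\left(3,-9 \right)} + 134\right) = \left(-6\right) 9 \left(3 + 134\right) = \left(-54\right) 137 = -7398$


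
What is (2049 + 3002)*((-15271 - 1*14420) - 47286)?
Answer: -388810827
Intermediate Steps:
(2049 + 3002)*((-15271 - 1*14420) - 47286) = 5051*((-15271 - 14420) - 47286) = 5051*(-29691 - 47286) = 5051*(-76977) = -388810827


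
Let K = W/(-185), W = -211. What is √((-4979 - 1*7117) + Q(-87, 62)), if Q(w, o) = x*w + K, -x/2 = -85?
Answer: I*√920134315/185 ≈ 163.97*I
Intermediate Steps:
x = 170 (x = -2*(-85) = 170)
K = 211/185 (K = -211/(-185) = -211*(-1/185) = 211/185 ≈ 1.1405)
Q(w, o) = 211/185 + 170*w (Q(w, o) = 170*w + 211/185 = 211/185 + 170*w)
√((-4979 - 1*7117) + Q(-87, 62)) = √((-4979 - 1*7117) + (211/185 + 170*(-87))) = √((-4979 - 7117) + (211/185 - 14790)) = √(-12096 - 2735939/185) = √(-4973699/185) = I*√920134315/185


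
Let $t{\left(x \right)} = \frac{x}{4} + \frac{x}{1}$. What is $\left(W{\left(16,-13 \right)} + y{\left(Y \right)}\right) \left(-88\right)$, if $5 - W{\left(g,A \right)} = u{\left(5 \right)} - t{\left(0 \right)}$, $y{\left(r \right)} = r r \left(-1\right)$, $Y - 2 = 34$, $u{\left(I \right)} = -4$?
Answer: $113256$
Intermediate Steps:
$Y = 36$ ($Y = 2 + 34 = 36$)
$t{\left(x \right)} = \frac{5 x}{4}$ ($t{\left(x \right)} = x \frac{1}{4} + x 1 = \frac{x}{4} + x = \frac{5 x}{4}$)
$y{\left(r \right)} = - r^{2}$ ($y{\left(r \right)} = r^{2} \left(-1\right) = - r^{2}$)
$W{\left(g,A \right)} = 9$ ($W{\left(g,A \right)} = 5 - \left(-4 - \frac{5}{4} \cdot 0\right) = 5 - \left(-4 - 0\right) = 5 - \left(-4 + 0\right) = 5 - -4 = 5 + 4 = 9$)
$\left(W{\left(16,-13 \right)} + y{\left(Y \right)}\right) \left(-88\right) = \left(9 - 36^{2}\right) \left(-88\right) = \left(9 - 1296\right) \left(-88\right) = \left(-1287\right) \left(-88\right) = 113256$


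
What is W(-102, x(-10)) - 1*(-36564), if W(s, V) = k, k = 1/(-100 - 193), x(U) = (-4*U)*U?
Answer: 10713251/293 ≈ 36564.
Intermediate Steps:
x(U) = -4*U²
k = -1/293 (k = 1/(-293) = -1/293 ≈ -0.0034130)
W(s, V) = -1/293
W(-102, x(-10)) - 1*(-36564) = -1/293 - 1*(-36564) = -1/293 + 36564 = 10713251/293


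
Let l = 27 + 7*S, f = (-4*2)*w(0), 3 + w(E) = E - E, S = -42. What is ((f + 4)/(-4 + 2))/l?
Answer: 14/267 ≈ 0.052434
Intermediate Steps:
w(E) = -3 (w(E) = -3 + (E - E) = -3 + 0 = -3)
f = 24 (f = -4*2*(-3) = -8*(-3) = 24)
l = -267 (l = 27 + 7*(-42) = 27 - 294 = -267)
((f + 4)/(-4 + 2))/l = ((24 + 4)/(-4 + 2))/(-267) = -28/(267*(-2)) = -28*(-1)/(267*2) = -1/267*(-14) = 14/267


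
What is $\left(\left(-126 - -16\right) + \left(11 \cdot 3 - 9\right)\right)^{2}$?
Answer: $7396$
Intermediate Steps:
$\left(\left(-126 - -16\right) + \left(11 \cdot 3 - 9\right)\right)^{2} = \left(\left(-126 + 16\right) + \left(33 - 9\right)\right)^{2} = \left(-110 + \left(33 - 9\right)\right)^{2} = \left(-110 + 24\right)^{2} = \left(-86\right)^{2} = 7396$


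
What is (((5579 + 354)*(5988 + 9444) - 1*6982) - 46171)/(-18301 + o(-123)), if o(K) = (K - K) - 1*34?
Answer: -91504903/18335 ≈ -4990.7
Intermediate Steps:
o(K) = -34 (o(K) = 0 - 34 = -34)
(((5579 + 354)*(5988 + 9444) - 1*6982) - 46171)/(-18301 + o(-123)) = (((5579 + 354)*(5988 + 9444) - 1*6982) - 46171)/(-18301 - 34) = ((5933*15432 - 6982) - 46171)/(-18335) = ((91558056 - 6982) - 46171)*(-1/18335) = (91551074 - 46171)*(-1/18335) = 91504903*(-1/18335) = -91504903/18335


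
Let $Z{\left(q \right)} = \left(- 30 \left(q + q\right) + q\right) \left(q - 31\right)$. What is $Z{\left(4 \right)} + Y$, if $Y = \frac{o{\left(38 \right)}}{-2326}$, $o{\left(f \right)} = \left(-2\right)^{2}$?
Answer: $\frac{7410634}{1163} \approx 6372.0$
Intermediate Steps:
$o{\left(f \right)} = 4$
$Z{\left(q \right)} = - 59 q \left(-31 + q\right)$ ($Z{\left(q \right)} = \left(- 30 \cdot 2 q + q\right) \left(-31 + q\right) = \left(- 60 q + q\right) \left(-31 + q\right) = - 59 q \left(-31 + q\right)$)
$Y = - \frac{2}{1163}$ ($Y = \frac{4}{-2326} = 4 \left(- \frac{1}{2326}\right) = - \frac{2}{1163} \approx -0.0017197$)
$Z{\left(4 \right)} + Y = 59 \cdot 4 \left(31 - 4\right) - \frac{2}{1163} = 59 \cdot 4 \cdot 27 - \frac{2}{1163} = 6372 - \frac{2}{1163} = \frac{7410634}{1163}$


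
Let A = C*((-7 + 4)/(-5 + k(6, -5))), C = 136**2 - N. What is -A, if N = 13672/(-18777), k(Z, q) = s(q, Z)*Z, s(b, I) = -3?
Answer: -15100568/6259 ≈ -2412.6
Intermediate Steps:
k(Z, q) = -3*Z
N = -13672/18777 (N = 13672*(-1/18777) = -13672/18777 ≈ -0.72812)
C = 347313064/18777 (C = 136**2 - 1*(-13672/18777) = 18496 + 13672/18777 = 347313064/18777 ≈ 18497.)
A = 15100568/6259 (A = 347313064*((-7 + 4)/(-5 - 3*6))/18777 = 347313064*(-3/(-5 - 18))/18777 = 347313064*(-3/(-23))/18777 = 347313064*(-3*(-1/23))/18777 = (347313064/18777)*(3/23) = 15100568/6259 ≈ 2412.6)
-A = -1*15100568/6259 = -15100568/6259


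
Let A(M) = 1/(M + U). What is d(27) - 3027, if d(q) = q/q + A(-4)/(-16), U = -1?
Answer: -242079/80 ≈ -3026.0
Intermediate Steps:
A(M) = 1/(-1 + M) (A(M) = 1/(M - 1) = 1/(-1 + M))
d(q) = 81/80 (d(q) = q/q + 1/(-1 - 4*(-16)) = 1 - 1/16/(-5) = 1 - ⅕*(-1/16) = 1 + 1/80 = 81/80)
d(27) - 3027 = 81/80 - 3027 = -242079/80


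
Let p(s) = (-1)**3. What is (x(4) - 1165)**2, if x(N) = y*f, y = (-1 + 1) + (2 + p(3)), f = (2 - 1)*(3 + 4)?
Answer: 1340964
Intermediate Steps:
p(s) = -1
f = 7 (f = 1*7 = 7)
y = 1 (y = (-1 + 1) + (2 - 1) = 0 + 1 = 1)
x(N) = 7 (x(N) = 1*7 = 7)
(x(4) - 1165)**2 = (7 - 1165)**2 = (-1158)**2 = 1340964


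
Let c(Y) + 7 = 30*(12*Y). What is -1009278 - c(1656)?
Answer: -1605431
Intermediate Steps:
c(Y) = -7 + 360*Y (c(Y) = -7 + 30*(12*Y) = -7 + 360*Y)
-1009278 - c(1656) = -1009278 - (-7 + 360*1656) = -1009278 - (-7 + 596160) = -1009278 - 1*596153 = -1009278 - 596153 = -1605431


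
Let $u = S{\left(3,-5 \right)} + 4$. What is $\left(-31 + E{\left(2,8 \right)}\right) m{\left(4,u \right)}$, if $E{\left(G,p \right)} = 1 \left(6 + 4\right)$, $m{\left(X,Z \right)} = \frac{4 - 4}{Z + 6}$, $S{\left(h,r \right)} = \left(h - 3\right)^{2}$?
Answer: $0$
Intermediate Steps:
$S{\left(h,r \right)} = \left(-3 + h\right)^{2}$
$u = 4$ ($u = \left(-3 + 3\right)^{2} + 4 = 0^{2} + 4 = 0 + 4 = 4$)
$m{\left(X,Z \right)} = 0$ ($m{\left(X,Z \right)} = \frac{0}{6 + Z} = 0$)
$E{\left(G,p \right)} = 10$ ($E{\left(G,p \right)} = 1 \cdot 10 = 10$)
$\left(-31 + E{\left(2,8 \right)}\right) m{\left(4,u \right)} = \left(-31 + 10\right) 0 = \left(-21\right) 0 = 0$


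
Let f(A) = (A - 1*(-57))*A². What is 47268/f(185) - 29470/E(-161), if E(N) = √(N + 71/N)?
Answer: 23634/4141225 + 14735*I*√322/114 ≈ 0.005707 + 2319.4*I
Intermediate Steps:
f(A) = A²*(57 + A) (f(A) = (A + 57)*A² = (57 + A)*A² = A²*(57 + A))
47268/f(185) - 29470/E(-161) = 47268/((185²*(57 + 185))) - 29470/√(-161 + 71/(-161)) = 47268/((34225*242)) - 29470/√(-161 + 71*(-1/161)) = 47268/8282450 - 29470/√(-161 - 71/161) = 47268*(1/8282450) - 29470*(-I*√322/228) = 23634/4141225 - 29470*(-I*√322/228) = 23634/4141225 - (-14735)*I*√322/114 = 23634/4141225 + 14735*I*√322/114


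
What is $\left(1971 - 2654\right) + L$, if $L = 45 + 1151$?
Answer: $513$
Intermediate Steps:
$L = 1196$
$\left(1971 - 2654\right) + L = \left(1971 - 2654\right) + 1196 = -683 + 1196 = 513$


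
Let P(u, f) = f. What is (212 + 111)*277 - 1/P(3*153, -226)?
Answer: 20220447/226 ≈ 89471.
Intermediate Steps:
(212 + 111)*277 - 1/P(3*153, -226) = (212 + 111)*277 - 1/(-226) = 323*277 - 1*(-1/226) = 89471 + 1/226 = 20220447/226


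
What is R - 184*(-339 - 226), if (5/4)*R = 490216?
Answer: 2480664/5 ≈ 4.9613e+5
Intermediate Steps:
R = 1960864/5 (R = (⅘)*490216 = 1960864/5 ≈ 3.9217e+5)
R - 184*(-339 - 226) = 1960864/5 - 184*(-339 - 226) = 1960864/5 - 184*(-565) = 1960864/5 - 1*(-103960) = 1960864/5 + 103960 = 2480664/5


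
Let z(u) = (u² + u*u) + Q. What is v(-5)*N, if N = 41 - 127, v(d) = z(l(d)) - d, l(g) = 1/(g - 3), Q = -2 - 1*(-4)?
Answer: -9675/16 ≈ -604.69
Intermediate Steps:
Q = 2 (Q = -2 + 4 = 2)
l(g) = 1/(-3 + g)
z(u) = 2 + 2*u² (z(u) = (u² + u*u) + 2 = (u² + u²) + 2 = 2*u² + 2 = 2 + 2*u²)
v(d) = 2 - d + 2/(-3 + d)² (v(d) = (2 + 2*(1/(-3 + d))²) - d = (2 + 2/(-3 + d)²) - d = 2 - d + 2/(-3 + d)²)
N = -86
v(-5)*N = (2 - 1*(-5) + 2/(-3 - 5)²)*(-86) = (2 + 5 + 2/(-8)²)*(-86) = (2 + 5 + 2*(1/64))*(-86) = (2 + 5 + 1/32)*(-86) = (225/32)*(-86) = -9675/16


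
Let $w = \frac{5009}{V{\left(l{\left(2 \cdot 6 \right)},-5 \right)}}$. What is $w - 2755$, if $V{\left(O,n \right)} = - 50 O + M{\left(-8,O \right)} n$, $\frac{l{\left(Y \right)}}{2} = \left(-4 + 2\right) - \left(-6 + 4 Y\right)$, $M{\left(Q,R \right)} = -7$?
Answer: $- \frac{12213416}{4435} \approx -2753.9$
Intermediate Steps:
$l{\left(Y \right)} = 8 - 8 Y$ ($l{\left(Y \right)} = 2 \left(\left(-4 + 2\right) - \left(-6 + 4 Y\right)\right) = 2 \left(-2 - \left(-6 + 4 Y\right)\right) = 2 \left(4 - 4 Y\right) = 8 - 8 Y$)
$V{\left(O,n \right)} = - 50 O - 7 n$
$w = \frac{5009}{4435}$ ($w = \frac{5009}{- 50 \left(8 - 8 \cdot 2 \cdot 6\right) - -35} = \frac{5009}{- 50 \left(8 - 96\right) + 35} = \frac{5009}{\left(-50\right) \left(-88\right) + 35} = \frac{5009}{4400 + 35} = \frac{5009}{4435} \approx 1.1294$)
$w - 2755 = \frac{5009}{4435} - 2755 = - \frac{12213416}{4435}$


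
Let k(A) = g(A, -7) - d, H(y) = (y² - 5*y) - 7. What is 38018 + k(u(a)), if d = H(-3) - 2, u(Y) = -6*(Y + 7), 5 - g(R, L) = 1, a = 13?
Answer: 38007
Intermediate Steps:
g(R, L) = 4 (g(R, L) = 5 - 1*1 = 5 - 1 = 4)
u(Y) = -42 - 6*Y (u(Y) = -6*(7 + Y) = -42 - 6*Y)
H(y) = -7 + y² - 5*y
d = 15 (d = (-7 + (-3)² - 5*(-3)) - 2 = (-7 + 9 + 15) - 2 = 17 - 2 = 15)
k(A) = -11 (k(A) = 4 - 1*15 = 4 - 15 = -11)
38018 + k(u(a)) = 38018 - 11 = 38007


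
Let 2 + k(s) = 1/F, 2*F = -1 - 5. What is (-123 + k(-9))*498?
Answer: -62416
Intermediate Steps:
F = -3 (F = (-1 - 5)/2 = (1/2)*(-6) = -3)
k(s) = -7/3 (k(s) = -2 + 1/(-3) = -2 - 1/3 = -7/3)
(-123 + k(-9))*498 = (-123 - 7/3)*498 = -376/3*498 = -62416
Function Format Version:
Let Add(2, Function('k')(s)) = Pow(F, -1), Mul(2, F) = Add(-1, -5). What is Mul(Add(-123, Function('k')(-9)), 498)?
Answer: -62416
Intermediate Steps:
F = -3 (F = Mul(Rational(1, 2), Add(-1, -5)) = Mul(Rational(1, 2), -6) = -3)
Function('k')(s) = Rational(-7, 3) (Function('k')(s) = Add(-2, Pow(-3, -1)) = Add(-2, Rational(-1, 3)) = Rational(-7, 3))
Mul(Add(-123, Function('k')(-9)), 498) = Mul(Add(-123, Rational(-7, 3)), 498) = Mul(Rational(-376, 3), 498) = -62416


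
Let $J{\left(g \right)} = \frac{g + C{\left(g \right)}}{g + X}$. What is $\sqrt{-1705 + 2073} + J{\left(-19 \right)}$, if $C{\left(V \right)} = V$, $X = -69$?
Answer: $\frac{19}{44} + 4 \sqrt{23} \approx 19.615$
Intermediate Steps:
$J{\left(g \right)} = \frac{2 g}{-69 + g}$ ($J{\left(g \right)} = \frac{g + g}{g - 69} = \frac{2 g}{-69 + g}$)
$\sqrt{-1705 + 2073} + J{\left(-19 \right)} = \sqrt{-1705 + 2073} + 2 \left(-19\right) \frac{1}{-69 - 19} = \sqrt{368} + 2 \left(-19\right) \frac{1}{-88} = 4 \sqrt{23} + 2 \left(-19\right) \left(- \frac{1}{88}\right) = 4 \sqrt{23} + \frac{19}{44} = \frac{19}{44} + 4 \sqrt{23}$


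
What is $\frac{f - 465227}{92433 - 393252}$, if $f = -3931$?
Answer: $\frac{156386}{100273} \approx 1.5596$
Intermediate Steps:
$\frac{f - 465227}{92433 - 393252} = \frac{-3931 - 465227}{92433 - 393252} = - \frac{469158}{-300819} = \left(-469158\right) \left(- \frac{1}{300819}\right) = \frac{156386}{100273}$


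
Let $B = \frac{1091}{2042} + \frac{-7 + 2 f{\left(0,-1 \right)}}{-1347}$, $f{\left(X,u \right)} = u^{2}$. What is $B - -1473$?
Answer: $\frac{4053075289}{2750574} \approx 1473.5$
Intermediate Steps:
$B = \frac{1479787}{2750574}$ ($B = \frac{1091}{2042} + \frac{-7 + 2 \left(-1\right)^{2}}{-1347} = 1091 \cdot \frac{1}{2042} + \left(-7 + 2 \cdot 1\right) \left(- \frac{1}{1347}\right) = \frac{1091}{2042} + \left(-7 + 2\right) \left(- \frac{1}{1347}\right) = \frac{1091}{2042} - - \frac{5}{1347} = \frac{1091}{2042} + \frac{5}{1347} = \frac{1479787}{2750574} \approx 0.53799$)
$B - -1473 = \frac{1479787}{2750574} - -1473 = \frac{1479787}{2750574} + 1473 = \frac{4053075289}{2750574}$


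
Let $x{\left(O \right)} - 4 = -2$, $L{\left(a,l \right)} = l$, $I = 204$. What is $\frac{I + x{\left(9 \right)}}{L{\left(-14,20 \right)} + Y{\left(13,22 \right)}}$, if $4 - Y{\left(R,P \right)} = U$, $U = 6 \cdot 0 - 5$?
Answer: $\frac{206}{29} \approx 7.1034$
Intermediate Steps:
$x{\left(O \right)} = 2$ ($x{\left(O \right)} = 4 - 2 = 2$)
$U = -5$ ($U = 0 - 5 = -5$)
$Y{\left(R,P \right)} = 9$ ($Y{\left(R,P \right)} = 4 - -5 = 4 + 5 = 9$)
$\frac{I + x{\left(9 \right)}}{L{\left(-14,20 \right)} + Y{\left(13,22 \right)}} = \frac{204 + 2}{20 + 9} = \frac{206}{29}$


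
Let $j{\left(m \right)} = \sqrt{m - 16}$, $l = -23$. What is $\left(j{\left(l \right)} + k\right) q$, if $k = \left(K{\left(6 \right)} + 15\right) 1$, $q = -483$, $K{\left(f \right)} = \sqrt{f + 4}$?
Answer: $-7245 - 483 \sqrt{10} - 483 i \sqrt{39} \approx -8772.4 - 3016.3 i$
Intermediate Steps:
$K{\left(f \right)} = \sqrt{4 + f}$
$j{\left(m \right)} = \sqrt{-16 + m}$
$k = 15 + \sqrt{10}$ ($k = \left(\sqrt{4 + 6} + 15\right) 1 = \left(\sqrt{10} + 15\right) 1 = \left(15 + \sqrt{10}\right) 1 = 15 + \sqrt{10} \approx 18.162$)
$\left(j{\left(l \right)} + k\right) q = \left(\sqrt{-16 - 23} + \left(15 + \sqrt{10}\right)\right) \left(-483\right) = \left(\sqrt{-39} + \left(15 + \sqrt{10}\right)\right) \left(-483\right) = \left(i \sqrt{39} + \left(15 + \sqrt{10}\right)\right) \left(-483\right) = \left(15 + \sqrt{10} + i \sqrt{39}\right) \left(-483\right) = -7245 - 483 \sqrt{10} - 483 i \sqrt{39}$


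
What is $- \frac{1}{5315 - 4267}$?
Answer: $- \frac{1}{1048} \approx -0.0009542$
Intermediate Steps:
$- \frac{1}{5315 - 4267} = - \frac{1}{1048}$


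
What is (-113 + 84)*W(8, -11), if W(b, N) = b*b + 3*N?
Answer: -899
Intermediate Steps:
W(b, N) = b² + 3*N
(-113 + 84)*W(8, -11) = (-113 + 84)*(8² + 3*(-11)) = -29*(64 - 33) = -29*31 = -899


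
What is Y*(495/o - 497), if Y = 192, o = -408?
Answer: -1626168/17 ≈ -95657.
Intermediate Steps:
Y*(495/o - 497) = 192*(495/(-408) - 497) = 192*(495*(-1/408) - 497) = 192*(-165/136 - 497) = 192*(-67757/136) = -1626168/17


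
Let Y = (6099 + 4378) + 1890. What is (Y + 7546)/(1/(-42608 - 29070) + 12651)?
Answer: 1427324014/906798377 ≈ 1.5740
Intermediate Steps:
Y = 12367 (Y = 10477 + 1890 = 12367)
(Y + 7546)/(1/(-42608 - 29070) + 12651) = (12367 + 7546)/(1/(-42608 - 29070) + 12651) = 19913/(1/(-71678) + 12651) = 19913/(-1/71678 + 12651) = 19913/(906798377/71678) = 19913*(71678/906798377) = 1427324014/906798377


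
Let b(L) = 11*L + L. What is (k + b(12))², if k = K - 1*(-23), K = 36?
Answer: 41209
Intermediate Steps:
b(L) = 12*L
k = 59 (k = 36 - 1*(-23) = 36 + 23 = 59)
(k + b(12))² = (59 + 12*12)² = (59 + 144)² = 203² = 41209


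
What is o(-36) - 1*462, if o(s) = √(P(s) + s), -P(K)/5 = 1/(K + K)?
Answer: -462 + I*√5174/12 ≈ -462.0 + 5.9942*I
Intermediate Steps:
P(K) = -5/(2*K) (P(K) = -5/(K + K) = -5*1/(2*K) = -5/(2*K))
o(s) = √(s - 5/(2*s)) (o(s) = √(-5/(2*s) + s) = √(s - 5/(2*s)))
o(-36) - 1*462 = √(-10/(-36) + 4*(-36))/2 - 1*462 = √(-10*(-1/36) - 144)/2 - 462 = √(5/18 - 144)/2 - 462 = √(-2587/18)/2 - 462 = (I*√5174/6)/2 - 462 = I*√5174/12 - 462 = -462 + I*√5174/12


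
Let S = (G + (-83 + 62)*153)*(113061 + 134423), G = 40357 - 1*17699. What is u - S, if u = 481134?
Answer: -4811845246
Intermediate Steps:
G = 22658 (G = 40357 - 17699 = 22658)
S = 4812326380 (S = (22658 + (-83 + 62)*153)*(113061 + 134423) = (22658 - 21*153)*247484 = (22658 - 3213)*247484 = 19445*247484 = 4812326380)
u - S = 481134 - 1*4812326380 = 481134 - 4812326380 = -4811845246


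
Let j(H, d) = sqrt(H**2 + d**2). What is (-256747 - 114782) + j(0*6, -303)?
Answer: -371226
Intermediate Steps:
(-256747 - 114782) + j(0*6, -303) = (-256747 - 114782) + sqrt((0*6)**2 + (-303)**2) = -371529 + sqrt(0**2 + 91809) = -371529 + sqrt(0 + 91809) = -371529 + sqrt(91809) = -371529 + 303 = -371226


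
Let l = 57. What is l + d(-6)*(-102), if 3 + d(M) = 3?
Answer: 57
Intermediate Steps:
d(M) = 0 (d(M) = -3 + 3 = 0)
l + d(-6)*(-102) = 57 + 0*(-102) = 57 + 0 = 57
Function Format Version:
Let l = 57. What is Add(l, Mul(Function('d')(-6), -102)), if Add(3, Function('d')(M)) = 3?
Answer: 57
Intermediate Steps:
Function('d')(M) = 0 (Function('d')(M) = Add(-3, 3) = 0)
Add(l, Mul(Function('d')(-6), -102)) = Add(57, Mul(0, -102)) = Add(57, 0) = 57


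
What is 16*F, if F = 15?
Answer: 240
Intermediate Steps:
16*F = 16*15 = 240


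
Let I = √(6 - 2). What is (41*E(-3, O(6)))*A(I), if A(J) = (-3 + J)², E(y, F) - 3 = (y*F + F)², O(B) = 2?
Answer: 779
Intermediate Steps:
E(y, F) = 3 + (F + F*y)² (E(y, F) = 3 + (y*F + F)² = 3 + (F*y + F)² = 3 + (F + F*y)²)
I = 2 (I = √4 = 2)
(41*E(-3, O(6)))*A(I) = (41*(3 + 2²*(1 - 3)²))*(-3 + 2)² = (41*(3 + 4*(-2)²))*(-1)² = (41*(3 + 4*4))*1 = (41*(3 + 16))*1 = (41*19)*1 = 779*1 = 779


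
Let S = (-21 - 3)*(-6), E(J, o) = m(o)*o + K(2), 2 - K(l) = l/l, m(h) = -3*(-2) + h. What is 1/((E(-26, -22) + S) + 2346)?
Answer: 1/2843 ≈ 0.00035174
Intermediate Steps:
m(h) = 6 + h
K(l) = 1 (K(l) = 2 - l/l = 2 - 1*1 = 2 - 1 = 1)
E(J, o) = 1 + o*(6 + o) (E(J, o) = (6 + o)*o + 1 = o*(6 + o) + 1 = 1 + o*(6 + o))
S = 144 (S = -24*(-6) = 144)
1/((E(-26, -22) + S) + 2346) = 1/(((1 - 22*(6 - 22)) + 144) + 2346) = 1/(((1 - 22*(-16)) + 144) + 2346) = 1/(((1 + 352) + 144) + 2346) = 1/((353 + 144) + 2346) = 1/(497 + 2346) = 1/2843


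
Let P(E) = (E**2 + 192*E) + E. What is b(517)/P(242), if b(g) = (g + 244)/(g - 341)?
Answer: 761/18527520 ≈ 4.1074e-5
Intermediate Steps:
P(E) = E**2 + 193*E
b(g) = (244 + g)/(-341 + g)
b(517)/P(242) = ((244 + 517)/(-341 + 517))/((242*(193 + 242))) = (761/176)/((242*435)) = ((1/176)*761)/105270 = (761/176)*(1/105270) = 761/18527520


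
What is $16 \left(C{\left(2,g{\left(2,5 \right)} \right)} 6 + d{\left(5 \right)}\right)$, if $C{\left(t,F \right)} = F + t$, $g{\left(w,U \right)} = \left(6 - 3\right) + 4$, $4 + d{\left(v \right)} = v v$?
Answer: $1200$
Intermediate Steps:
$d{\left(v \right)} = -4 + v^{2}$ ($d{\left(v \right)} = -4 + v v = -4 + v^{2}$)
$g{\left(w,U \right)} = 7$ ($g{\left(w,U \right)} = 3 + 4 = 7$)
$16 \left(C{\left(2,g{\left(2,5 \right)} \right)} 6 + d{\left(5 \right)}\right) = 16 \left(\left(7 + 2\right) 6 - \left(4 - 5^{2}\right)\right) = 16 \left(9 \cdot 6 + \left(-4 + 25\right)\right) = 16 \left(54 + 21\right) = 16 \cdot 75 = 1200$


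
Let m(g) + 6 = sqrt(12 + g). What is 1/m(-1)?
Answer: -6/25 - sqrt(11)/25 ≈ -0.37266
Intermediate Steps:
m(g) = -6 + sqrt(12 + g)
1/m(-1) = 1/(-6 + sqrt(12 - 1)) = 1/(-6 + sqrt(11))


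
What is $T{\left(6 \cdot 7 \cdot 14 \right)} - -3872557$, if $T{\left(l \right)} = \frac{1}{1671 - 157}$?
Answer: $\frac{5863051299}{1514} \approx 3.8726 \cdot 10^{6}$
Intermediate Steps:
$T{\left(l \right)} = \frac{1}{1514}$
$T{\left(6 \cdot 7 \cdot 14 \right)} - -3872557 = \frac{1}{1514} - -3872557 = \frac{1}{1514} + 3872557 = \frac{5863051299}{1514}$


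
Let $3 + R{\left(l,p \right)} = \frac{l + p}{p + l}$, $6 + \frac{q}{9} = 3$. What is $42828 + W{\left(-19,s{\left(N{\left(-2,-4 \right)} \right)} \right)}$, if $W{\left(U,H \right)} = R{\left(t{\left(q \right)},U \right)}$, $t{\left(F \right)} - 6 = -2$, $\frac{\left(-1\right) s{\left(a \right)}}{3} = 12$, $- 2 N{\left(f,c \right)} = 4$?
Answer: $42826$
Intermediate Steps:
$q = -27$ ($q = -54 + 9 \cdot 3 = -54 + 27 = -27$)
$N{\left(f,c \right)} = -2$ ($N{\left(f,c \right)} = \left(- \frac{1}{2}\right) 4 = -2$)
$s{\left(a \right)} = -36$ ($s{\left(a \right)} = \left(-3\right) 12 = -36$)
$t{\left(F \right)} = 4$ ($t{\left(F \right)} = 6 - 2 = 4$)
$R{\left(l,p \right)} = -2$ ($R{\left(l,p \right)} = -3 + \frac{l + p}{p + l} = -3 + \frac{l + p}{l + p} = -3 + 1 = -2$)
$W{\left(U,H \right)} = -2$
$42828 + W{\left(-19,s{\left(N{\left(-2,-4 \right)} \right)} \right)} = 42828 - 2 = 42826$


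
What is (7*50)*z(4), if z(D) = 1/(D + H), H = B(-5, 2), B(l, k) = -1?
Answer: 350/3 ≈ 116.67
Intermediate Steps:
H = -1
z(D) = 1/(-1 + D) (z(D) = 1/(D - 1) = 1/(-1 + D))
(7*50)*z(4) = (7*50)/(-1 + 4) = 350/3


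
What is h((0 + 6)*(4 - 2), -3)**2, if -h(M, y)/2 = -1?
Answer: 4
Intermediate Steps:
h(M, y) = 2 (h(M, y) = -2*(-1) = 2)
h((0 + 6)*(4 - 2), -3)**2 = 2**2 = 4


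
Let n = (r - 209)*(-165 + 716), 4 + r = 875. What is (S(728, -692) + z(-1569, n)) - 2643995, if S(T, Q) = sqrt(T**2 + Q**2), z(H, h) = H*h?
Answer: -574955573 + 4*sqrt(63053) ≈ -5.7495e+8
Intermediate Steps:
r = 871 (r = -4 + 875 = 871)
n = 364762 (n = (871 - 209)*(-165 + 716) = 662*551 = 364762)
S(T, Q) = sqrt(Q**2 + T**2)
(S(728, -692) + z(-1569, n)) - 2643995 = (sqrt((-692)**2 + 728**2) - 1569*364762) - 2643995 = (sqrt(478864 + 529984) - 572311578) - 2643995 = (sqrt(1008848) - 572311578) - 2643995 = (4*sqrt(63053) - 572311578) - 2643995 = (-572311578 + 4*sqrt(63053)) - 2643995 = -574955573 + 4*sqrt(63053)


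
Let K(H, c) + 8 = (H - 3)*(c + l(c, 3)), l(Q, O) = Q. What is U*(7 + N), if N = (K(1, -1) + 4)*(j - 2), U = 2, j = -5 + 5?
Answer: 14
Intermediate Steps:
j = 0
K(H, c) = -8 + 2*c*(-3 + H) (K(H, c) = -8 + (H - 3)*(c + c) = -8 + (-3 + H)*(2*c) = -8 + 2*c*(-3 + H))
N = 0 (N = ((-8 - 6*(-1) + 2*1*(-1)) + 4)*(0 - 2) = ((-8 + 6 - 2) + 4)*(-2) = (-4 + 4)*(-2) = 0*(-2) = 0)
U*(7 + N) = 2*(7 + 0) = 2*7 = 14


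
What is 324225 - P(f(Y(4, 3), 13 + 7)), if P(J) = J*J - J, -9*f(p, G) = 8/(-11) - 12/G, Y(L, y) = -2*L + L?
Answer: 79443261431/245025 ≈ 3.2423e+5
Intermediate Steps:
Y(L, y) = -L
f(p, G) = 8/99 + 4/(3*G) (f(p, G) = -(8/(-11) - 12/G)/9 = -(8*(-1/11) - 12/G)/9 = -(-8/11 - 12/G)/9 = 8/99 + 4/(3*G))
P(J) = J**2 - J
324225 - P(f(Y(4, 3), 13 + 7)) = 324225 - 4*(33 + 2*(13 + 7))/(99*(13 + 7))*(-1 + 4*(33 + 2*(13 + 7))/(99*(13 + 7))) = 324225 - (4/99)*(33 + 2*20)/20*(-1 + (4/99)*(33 + 2*20)/20) = 324225 - (4/99)*(1/20)*(33 + 40)*(-1 + (4/99)*(1/20)*(33 + 40)) = 324225 - (4/99)*(1/20)*73*(-1 + (4/99)*(1/20)*73) = 324225 - 73*(-1 + 73/495)/495 = 324225 - 73*(-422)/(495*495) = 324225 - 1*(-30806/245025) = 324225 + 30806/245025 = 79443261431/245025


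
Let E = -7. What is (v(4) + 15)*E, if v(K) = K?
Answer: -133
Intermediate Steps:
(v(4) + 15)*E = (4 + 15)*(-7) = 19*(-7) = -133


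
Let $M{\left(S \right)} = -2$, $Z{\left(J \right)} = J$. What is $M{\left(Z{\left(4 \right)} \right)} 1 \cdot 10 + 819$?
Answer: $799$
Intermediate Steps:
$M{\left(Z{\left(4 \right)} \right)} 1 \cdot 10 + 819 = - 2 \cdot 1 \cdot 10 + 819 = \left(-2\right) 10 + 819 = -20 + 819 = 799$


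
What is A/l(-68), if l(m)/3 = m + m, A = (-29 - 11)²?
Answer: -200/51 ≈ -3.9216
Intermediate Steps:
A = 1600 (A = (-40)² = 1600)
l(m) = 6*m (l(m) = 3*(m + m) = 3*(2*m) = 6*m)
A/l(-68) = 1600/((6*(-68))) = 1600/(-408) = 1600*(-1/408) = -200/51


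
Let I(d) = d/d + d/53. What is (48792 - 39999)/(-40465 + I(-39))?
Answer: -155343/714877 ≈ -0.21730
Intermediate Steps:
I(d) = 1 + d/53 (I(d) = 1 + d*(1/53) = 1 + d/53)
(48792 - 39999)/(-40465 + I(-39)) = (48792 - 39999)/(-40465 + (1 + (1/53)*(-39))) = 8793/(-40465 + (1 - 39/53)) = 8793/(-40465 + 14/53) = 8793/(-2144631/53) = 8793*(-53/2144631) = -155343/714877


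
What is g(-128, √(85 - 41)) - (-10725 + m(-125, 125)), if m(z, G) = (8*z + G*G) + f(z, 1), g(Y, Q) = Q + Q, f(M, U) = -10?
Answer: -3890 + 4*√11 ≈ -3876.7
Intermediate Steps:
g(Y, Q) = 2*Q
m(z, G) = -10 + G² + 8*z (m(z, G) = (8*z + G*G) - 10 = (8*z + G²) - 10 = (G² + 8*z) - 10 = -10 + G² + 8*z)
g(-128, √(85 - 41)) - (-10725 + m(-125, 125)) = 2*√(85 - 41) - (-10725 + (-10 + 125² + 8*(-125))) = 2*√44 - (-10725 + (-10 + 15625 - 1000)) = 2*(2*√11) - (-10725 + 14615) = 4*√11 - 1*3890 = 4*√11 - 3890 = -3890 + 4*√11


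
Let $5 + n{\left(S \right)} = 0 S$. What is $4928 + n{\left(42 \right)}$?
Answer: $4923$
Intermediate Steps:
$n{\left(S \right)} = -5$ ($n{\left(S \right)} = -5 + 0 S = -5 + 0 = -5$)
$4928 + n{\left(42 \right)} = 4928 - 5 = 4923$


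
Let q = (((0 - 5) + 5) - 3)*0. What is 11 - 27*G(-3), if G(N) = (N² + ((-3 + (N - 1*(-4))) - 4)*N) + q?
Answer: -718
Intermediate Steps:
q = 0 (q = ((-5 + 5) - 3)*0 = (0 - 3)*0 = -3*0 = 0)
G(N) = N² + N*(-3 + N) (G(N) = (N² + ((-3 + (N - 1*(-4))) - 4)*N) + 0 = (N² + ((-3 + (N + 4)) - 4)*N) + 0 = (N² + ((-3 + (4 + N)) - 4)*N) + 0 = (N² + ((1 + N) - 4)*N) + 0 = (N² + (-3 + N)*N) + 0 = (N² + N*(-3 + N)) + 0 = N² + N*(-3 + N))
11 - 27*G(-3) = 11 - (-81)*(-3 + 2*(-3)) = 11 - (-81)*(-3 - 6) = 11 - (-81)*(-9) = 11 - 27*27 = 11 - 729 = -718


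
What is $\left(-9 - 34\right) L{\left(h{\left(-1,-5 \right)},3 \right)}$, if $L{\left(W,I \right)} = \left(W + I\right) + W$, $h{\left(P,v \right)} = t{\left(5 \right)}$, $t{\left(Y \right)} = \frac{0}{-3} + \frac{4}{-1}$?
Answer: $215$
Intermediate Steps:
$t{\left(Y \right)} = -4$ ($t{\left(Y \right)} = 0 \left(- \frac{1}{3}\right) + 4 \left(-1\right) = 0 - 4 = -4$)
$h{\left(P,v \right)} = -4$
$L{\left(W,I \right)} = I + 2 W$ ($L{\left(W,I \right)} = \left(I + W\right) + W = I + 2 W$)
$\left(-9 - 34\right) L{\left(h{\left(-1,-5 \right)},3 \right)} = \left(-9 - 34\right) \left(3 + 2 \left(-4\right)\right) = - 43 \left(3 - 8\right) = \left(-43\right) \left(-5\right) = 215$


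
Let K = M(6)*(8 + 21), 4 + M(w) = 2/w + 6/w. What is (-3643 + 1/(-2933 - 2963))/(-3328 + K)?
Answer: 64437387/60233536 ≈ 1.0698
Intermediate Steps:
M(w) = -4 + 8/w (M(w) = -4 + (2/w + 6/w) = -4 + 8/w)
K = -232/3 (K = (-4 + 8/6)*(8 + 21) = (-4 + 8*(1/6))*29 = (-4 + 4/3)*29 = -8/3*29 = -232/3 ≈ -77.333)
(-3643 + 1/(-2933 - 2963))/(-3328 + K) = (-3643 + 1/(-2933 - 2963))/(-3328 - 232/3) = (-3643 + 1/(-5896))/(-10216/3) = (-3643 - 1/5896)*(-3/10216) = -21479129/5896*(-3/10216) = 64437387/60233536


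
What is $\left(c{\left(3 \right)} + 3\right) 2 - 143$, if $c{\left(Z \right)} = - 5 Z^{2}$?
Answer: $-227$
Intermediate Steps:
$\left(c{\left(3 \right)} + 3\right) 2 - 143 = \left(- 5 \cdot 3^{2} + 3\right) 2 - 143 = \left(\left(-5\right) 9 + 3\right) 2 - 143 = \left(-45 + 3\right) 2 - 143 = \left(-42\right) 2 - 143 = -84 - 143 = -227$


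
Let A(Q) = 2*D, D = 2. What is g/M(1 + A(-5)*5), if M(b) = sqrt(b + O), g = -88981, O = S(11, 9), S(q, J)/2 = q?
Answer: -88981*sqrt(43)/43 ≈ -13569.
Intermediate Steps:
S(q, J) = 2*q
A(Q) = 4 (A(Q) = 2*2 = 4)
O = 22 (O = 2*11 = 22)
M(b) = sqrt(22 + b) (M(b) = sqrt(b + 22) = sqrt(22 + b))
g/M(1 + A(-5)*5) = -88981/sqrt(22 + (1 + 4*5)) = -88981/sqrt(22 + (1 + 20)) = -88981/sqrt(22 + 21) = -88981*sqrt(43)/43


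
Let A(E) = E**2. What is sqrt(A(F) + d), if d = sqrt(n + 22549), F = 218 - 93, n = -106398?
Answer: sqrt(15625 + I*sqrt(83849)) ≈ 125.01 + 1.158*I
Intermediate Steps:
F = 125
d = I*sqrt(83849) (d = sqrt(-106398 + 22549) = sqrt(-83849) = I*sqrt(83849) ≈ 289.57*I)
sqrt(A(F) + d) = sqrt(125**2 + I*sqrt(83849)) = sqrt(15625 + I*sqrt(83849))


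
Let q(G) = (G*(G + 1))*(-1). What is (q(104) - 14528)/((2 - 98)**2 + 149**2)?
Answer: -25448/31417 ≈ -0.81001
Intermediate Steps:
q(G) = -G*(1 + G) (q(G) = (G*(1 + G))*(-1) = -G*(1 + G))
(q(104) - 14528)/((2 - 98)**2 + 149**2) = (-1*104*(1 + 104) - 14528)/((2 - 98)**2 + 149**2) = (-1*104*105 - 14528)/((-96)**2 + 22201) = (-10920 - 14528)/(9216 + 22201) = -25448/31417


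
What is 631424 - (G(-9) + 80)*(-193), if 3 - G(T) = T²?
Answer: 631810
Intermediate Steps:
G(T) = 3 - T²
631424 - (G(-9) + 80)*(-193) = 631424 - ((3 - 1*(-9)²) + 80)*(-193) = 631424 - ((3 - 1*81) + 80)*(-193) = 631424 - ((3 - 81) + 80)*(-193) = 631424 - (-78 + 80)*(-193) = 631424 - 2*(-193) = 631424 - 1*(-386) = 631424 + 386 = 631810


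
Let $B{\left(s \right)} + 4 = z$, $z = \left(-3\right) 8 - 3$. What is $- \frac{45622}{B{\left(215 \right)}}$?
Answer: $\frac{45622}{31} \approx 1471.7$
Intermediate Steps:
$z = -27$ ($z = -24 - 3 = -27$)
$B{\left(s \right)} = -31$ ($B{\left(s \right)} = -4 - 27 = -31$)
$- \frac{45622}{B{\left(215 \right)}} = - \frac{45622}{-31} = \left(-45622\right) \left(- \frac{1}{31}\right) = \frac{45622}{31}$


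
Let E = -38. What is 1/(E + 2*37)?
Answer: 1/36 ≈ 0.027778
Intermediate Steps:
1/(E + 2*37) = 1/(-38 + 2*37) = 1/(-38 + 74) = 1/36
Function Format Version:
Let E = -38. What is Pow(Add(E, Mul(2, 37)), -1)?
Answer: Rational(1, 36) ≈ 0.027778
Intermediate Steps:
Pow(Add(E, Mul(2, 37)), -1) = Pow(Add(-38, Mul(2, 37)), -1) = Pow(Add(-38, 74), -1) = Pow(36, -1) = Rational(1, 36)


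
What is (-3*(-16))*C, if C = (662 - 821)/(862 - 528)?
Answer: -3816/167 ≈ -22.850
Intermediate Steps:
C = -159/334 ≈ -0.47605
(-3*(-16))*C = -3*(-16)*(-159/334) = 48*(-159/334) = -3816/167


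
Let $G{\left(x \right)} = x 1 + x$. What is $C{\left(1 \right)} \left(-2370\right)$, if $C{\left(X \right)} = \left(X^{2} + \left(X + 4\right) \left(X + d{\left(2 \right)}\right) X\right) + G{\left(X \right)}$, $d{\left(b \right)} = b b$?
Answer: $-66360$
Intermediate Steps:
$d{\left(b \right)} = b^{2}$
$G{\left(x \right)} = 2 x$ ($G{\left(x \right)} = x + x = 2 x$)
$C{\left(X \right)} = X^{2} + 2 X + X \left(4 + X\right)^{2}$ ($C{\left(X \right)} = \left(X^{2} + \left(X + 4\right) \left(X + 2^{2}\right) X\right) + 2 X = \left(X^{2} + \left(4 + X\right) \left(X + 4\right) X\right) + 2 X = \left(X^{2} + \left(4 + X\right) \left(4 + X\right) X\right) + 2 X = \left(X^{2} + \left(4 + X\right)^{2} X\right) + 2 X = \left(X^{2} + X \left(4 + X\right)^{2}\right) + 2 X = X^{2} + 2 X + X \left(4 + X\right)^{2}$)
$C{\left(1 \right)} \left(-2370\right) = 1 \left(18 + 1^{2} + 9 \cdot 1\right) \left(-2370\right) = 1 \left(18 + 1 + 9\right) \left(-2370\right) = 1 \cdot 28 \left(-2370\right) = 28 \left(-2370\right) = -66360$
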